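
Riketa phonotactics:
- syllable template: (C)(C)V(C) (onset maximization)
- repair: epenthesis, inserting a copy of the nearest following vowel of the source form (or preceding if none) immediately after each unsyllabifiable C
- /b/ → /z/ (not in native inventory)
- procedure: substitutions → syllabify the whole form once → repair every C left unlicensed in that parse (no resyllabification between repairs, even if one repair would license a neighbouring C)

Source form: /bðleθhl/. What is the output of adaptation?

zeðleθhele

Substitution: /b/ → /z/, giving /zðleθhl/.
The consonants /z/, /h/, /l/ cannot be parsed into a legal (C)(C)V(C) syllable (at most one coda consonant is licensed; onsets may contain at most 2 consonants).
Epenthesis after each stranded consonant: /z/ → /ze/, /h/ → /he/, /l/ → /le/.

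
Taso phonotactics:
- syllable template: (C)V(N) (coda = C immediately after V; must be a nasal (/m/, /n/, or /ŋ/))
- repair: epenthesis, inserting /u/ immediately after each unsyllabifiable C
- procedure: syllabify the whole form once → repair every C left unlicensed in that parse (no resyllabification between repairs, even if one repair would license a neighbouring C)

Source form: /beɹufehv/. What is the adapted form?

beɹufehuvu

Under (C)V(N), the unsyllabifiable consonants are /h/, /v/ (only a nasal (/m/, /n/, or /ŋ/) is licensed in coda position; onsets are limited to one consonant).
Epenthesis after each stranded consonant: /h/ → /hu/, /v/ → /vu/.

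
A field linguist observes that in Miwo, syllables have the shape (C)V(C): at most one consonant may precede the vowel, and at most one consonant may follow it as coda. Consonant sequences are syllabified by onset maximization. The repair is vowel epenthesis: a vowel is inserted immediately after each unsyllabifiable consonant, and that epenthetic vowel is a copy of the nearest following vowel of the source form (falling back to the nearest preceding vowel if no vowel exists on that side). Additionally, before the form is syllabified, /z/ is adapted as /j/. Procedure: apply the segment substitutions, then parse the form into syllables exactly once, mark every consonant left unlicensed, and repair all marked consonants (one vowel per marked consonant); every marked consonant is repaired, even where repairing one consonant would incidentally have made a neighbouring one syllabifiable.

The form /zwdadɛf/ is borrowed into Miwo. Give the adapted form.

jawadadɛf

Substitution: /z/ → /j/, giving /jwdadɛf/.
The consonants /j/, /w/ cannot be parsed into a legal (C)V(C) syllable (at most one coda consonant is licensed; onsets are limited to one consonant).
Inserting the epenthetic vowel yields /j/ → /ja/, /w/ → /wa/.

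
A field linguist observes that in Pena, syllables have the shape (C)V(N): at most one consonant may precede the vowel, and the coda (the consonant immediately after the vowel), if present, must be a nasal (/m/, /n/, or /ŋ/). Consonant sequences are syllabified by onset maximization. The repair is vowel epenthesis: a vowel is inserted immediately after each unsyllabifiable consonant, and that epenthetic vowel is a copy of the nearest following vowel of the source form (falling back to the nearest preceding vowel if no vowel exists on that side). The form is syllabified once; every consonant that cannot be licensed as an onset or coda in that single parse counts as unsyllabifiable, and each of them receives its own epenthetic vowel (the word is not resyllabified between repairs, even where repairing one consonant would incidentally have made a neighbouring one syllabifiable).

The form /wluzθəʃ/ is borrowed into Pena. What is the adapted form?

wuluzəθəʃə

Under (C)V(N), the unsyllabifiable consonants are /w/, /z/, /ʃ/ (only a nasal (/m/, /n/, or /ŋ/) is licensed in coda position; onsets are limited to one consonant).
Epenthesis after each stranded consonant: /w/ → /wu/, /z/ → /zə/, /ʃ/ → /ʃə/.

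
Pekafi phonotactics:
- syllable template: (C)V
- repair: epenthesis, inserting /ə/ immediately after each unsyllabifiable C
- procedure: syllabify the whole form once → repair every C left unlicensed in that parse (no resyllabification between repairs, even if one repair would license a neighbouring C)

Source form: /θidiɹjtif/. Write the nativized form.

Under (C)V, the unsyllabifiable consonants are /ɹ/, /j/, /f/ (no codas are permitted; onsets are limited to one consonant).
Epenthesis after each stranded consonant: /ɹ/ → /ɹə/, /j/ → /jə/, /f/ → /fə/.

θidiɹəjətifə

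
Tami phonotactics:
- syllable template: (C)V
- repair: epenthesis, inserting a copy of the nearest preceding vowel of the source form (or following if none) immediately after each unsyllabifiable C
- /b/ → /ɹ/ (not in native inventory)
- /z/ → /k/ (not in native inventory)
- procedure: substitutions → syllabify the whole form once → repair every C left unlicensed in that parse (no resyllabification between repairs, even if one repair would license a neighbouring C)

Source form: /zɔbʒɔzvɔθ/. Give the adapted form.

Substitution: /z/ → /k/, /b/ → /ɹ/, giving /kɔɹʒɔkvɔθ/.
Syllabifying with onset maximization leaves /ɹ/, /k/, /θ/ stranded (no codas are permitted; onsets are limited to one consonant).
Inserting the epenthetic vowel yields /ɹ/ → /ɹɔ/, /k/ → /kɔ/, /θ/ → /θɔ/.

kɔɹɔʒɔkɔvɔθɔ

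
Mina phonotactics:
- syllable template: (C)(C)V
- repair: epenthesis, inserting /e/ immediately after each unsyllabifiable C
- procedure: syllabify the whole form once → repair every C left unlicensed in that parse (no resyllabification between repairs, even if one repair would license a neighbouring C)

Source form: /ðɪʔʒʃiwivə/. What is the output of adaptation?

ðɪʔeʒʃiwivə

Syllabifying with onset maximization leaves /ʔ/ stranded (no codas are permitted; onsets may contain at most 2 consonants).
Each unlicensed consonant becomes the onset of a new syllable: /ʔ/ → /ʔe/.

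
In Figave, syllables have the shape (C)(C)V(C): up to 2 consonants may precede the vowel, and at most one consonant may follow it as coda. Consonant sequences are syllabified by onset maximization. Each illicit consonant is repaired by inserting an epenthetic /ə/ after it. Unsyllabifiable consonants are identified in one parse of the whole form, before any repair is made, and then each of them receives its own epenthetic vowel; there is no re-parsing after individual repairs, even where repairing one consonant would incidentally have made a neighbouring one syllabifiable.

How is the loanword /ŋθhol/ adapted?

ŋəθhol

The consonants /ŋ/ cannot be parsed into a legal (C)(C)V(C) syllable (at most one coda consonant is licensed; onsets may contain at most 2 consonants).
Epenthesis after each stranded consonant: /ŋ/ → /ŋə/.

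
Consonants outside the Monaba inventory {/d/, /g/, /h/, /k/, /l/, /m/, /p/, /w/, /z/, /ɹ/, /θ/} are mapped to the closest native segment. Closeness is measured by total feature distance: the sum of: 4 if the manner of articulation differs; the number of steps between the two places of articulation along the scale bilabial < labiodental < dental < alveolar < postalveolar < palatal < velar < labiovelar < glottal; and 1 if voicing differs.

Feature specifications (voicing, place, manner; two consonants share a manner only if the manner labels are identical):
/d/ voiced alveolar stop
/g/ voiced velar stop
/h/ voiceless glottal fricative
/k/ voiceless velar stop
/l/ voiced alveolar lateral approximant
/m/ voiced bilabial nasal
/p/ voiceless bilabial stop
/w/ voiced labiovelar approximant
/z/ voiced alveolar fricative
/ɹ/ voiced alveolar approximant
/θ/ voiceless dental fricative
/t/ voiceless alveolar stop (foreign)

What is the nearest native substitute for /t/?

/d/ is closest: same manner (stop), place distance 0 (alveolar→alveolar), voicing differs (+1); total 1. Next closest is /k/ at distance 3.

d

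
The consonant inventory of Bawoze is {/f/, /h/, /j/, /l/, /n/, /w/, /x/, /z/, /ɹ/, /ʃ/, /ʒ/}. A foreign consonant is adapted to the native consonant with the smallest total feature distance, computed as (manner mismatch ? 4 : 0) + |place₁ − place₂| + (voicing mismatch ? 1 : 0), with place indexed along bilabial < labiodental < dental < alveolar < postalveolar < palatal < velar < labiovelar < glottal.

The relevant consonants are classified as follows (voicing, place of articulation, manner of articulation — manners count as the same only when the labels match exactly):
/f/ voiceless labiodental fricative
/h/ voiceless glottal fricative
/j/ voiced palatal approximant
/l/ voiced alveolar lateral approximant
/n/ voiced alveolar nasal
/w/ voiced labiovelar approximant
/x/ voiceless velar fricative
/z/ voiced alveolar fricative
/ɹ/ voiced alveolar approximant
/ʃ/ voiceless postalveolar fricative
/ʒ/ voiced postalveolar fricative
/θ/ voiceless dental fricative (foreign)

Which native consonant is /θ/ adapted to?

f

/f/ is closest: same manner (fricative), place distance 1 (dental→labiodental), same voicing; total 1. Next closest is /z/ at distance 2.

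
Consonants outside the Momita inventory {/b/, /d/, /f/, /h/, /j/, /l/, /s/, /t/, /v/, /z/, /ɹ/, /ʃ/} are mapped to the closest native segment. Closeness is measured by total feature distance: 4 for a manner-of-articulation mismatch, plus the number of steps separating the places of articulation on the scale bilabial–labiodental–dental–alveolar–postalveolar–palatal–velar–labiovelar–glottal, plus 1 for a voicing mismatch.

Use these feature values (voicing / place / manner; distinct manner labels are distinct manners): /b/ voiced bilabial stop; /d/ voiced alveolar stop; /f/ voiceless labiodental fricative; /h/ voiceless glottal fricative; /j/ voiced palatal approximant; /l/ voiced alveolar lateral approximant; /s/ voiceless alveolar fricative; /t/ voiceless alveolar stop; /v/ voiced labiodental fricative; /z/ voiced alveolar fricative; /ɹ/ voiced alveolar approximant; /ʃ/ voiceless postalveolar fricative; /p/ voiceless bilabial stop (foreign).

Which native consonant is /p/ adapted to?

b

/b/ is closest: same manner (stop), place distance 0 (bilabial→bilabial), voicing differs (+1); total 1. Next closest is /t/ at distance 3.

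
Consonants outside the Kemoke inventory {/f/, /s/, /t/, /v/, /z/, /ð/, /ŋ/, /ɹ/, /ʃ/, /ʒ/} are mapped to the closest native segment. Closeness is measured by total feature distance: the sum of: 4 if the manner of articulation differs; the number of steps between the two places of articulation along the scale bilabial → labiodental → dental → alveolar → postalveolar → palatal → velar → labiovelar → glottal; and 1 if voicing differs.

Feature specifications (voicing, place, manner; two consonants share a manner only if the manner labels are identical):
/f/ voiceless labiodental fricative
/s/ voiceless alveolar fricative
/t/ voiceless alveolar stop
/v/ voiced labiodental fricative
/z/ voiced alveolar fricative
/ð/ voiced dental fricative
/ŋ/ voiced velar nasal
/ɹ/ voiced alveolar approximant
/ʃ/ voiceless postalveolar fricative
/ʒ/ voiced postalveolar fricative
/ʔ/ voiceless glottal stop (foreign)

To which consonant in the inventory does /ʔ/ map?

t

/t/ is closest: same manner (stop), place distance 5 (glottal→alveolar), same voicing; total 5. Next closest is /ŋ/ at distance 7.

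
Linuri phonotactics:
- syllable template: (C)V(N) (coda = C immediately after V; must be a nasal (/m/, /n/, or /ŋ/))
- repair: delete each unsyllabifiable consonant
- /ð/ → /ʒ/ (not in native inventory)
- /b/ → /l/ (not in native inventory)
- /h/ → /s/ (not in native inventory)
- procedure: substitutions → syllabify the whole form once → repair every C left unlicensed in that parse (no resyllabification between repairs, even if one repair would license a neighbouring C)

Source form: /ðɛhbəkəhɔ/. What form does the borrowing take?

ʒɛləkəsɔ

Substitution: /ð/ → /ʒ/, /h/ → /s/, /b/ → /l/, giving /ʒɛsləkəsɔ/.
Under (C)V(N), the unsyllabifiable consonants are /s/ (only a nasal (/m/, /n/, or /ŋ/) is licensed in coda position; onsets are limited to one consonant).
Each unlicensed consonant is deleted: /s/.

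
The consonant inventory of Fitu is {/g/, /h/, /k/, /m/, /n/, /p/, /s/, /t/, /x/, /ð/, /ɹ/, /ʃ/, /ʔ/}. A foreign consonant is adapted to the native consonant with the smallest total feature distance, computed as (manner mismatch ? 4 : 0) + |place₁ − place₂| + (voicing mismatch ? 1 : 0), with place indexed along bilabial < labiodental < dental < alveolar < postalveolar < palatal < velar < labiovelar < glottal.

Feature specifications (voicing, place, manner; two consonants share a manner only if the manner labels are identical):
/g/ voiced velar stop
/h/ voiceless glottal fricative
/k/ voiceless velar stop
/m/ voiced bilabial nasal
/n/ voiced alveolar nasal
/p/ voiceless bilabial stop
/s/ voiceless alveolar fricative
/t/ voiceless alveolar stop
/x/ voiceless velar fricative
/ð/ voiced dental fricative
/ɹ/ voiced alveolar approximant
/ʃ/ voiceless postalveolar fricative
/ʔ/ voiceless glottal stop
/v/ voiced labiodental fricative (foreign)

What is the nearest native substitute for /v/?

/ð/ is closest: same manner (fricative), place distance 1 (labiodental→dental), same voicing; total 1. Next closest is /s/ at distance 3.

ð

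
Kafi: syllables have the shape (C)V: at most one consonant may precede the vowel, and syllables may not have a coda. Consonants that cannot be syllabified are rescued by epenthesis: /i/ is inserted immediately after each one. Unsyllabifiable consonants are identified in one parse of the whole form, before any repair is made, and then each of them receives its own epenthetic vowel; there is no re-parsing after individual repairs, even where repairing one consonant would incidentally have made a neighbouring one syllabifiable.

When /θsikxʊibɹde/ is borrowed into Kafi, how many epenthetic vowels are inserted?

4

The unsyllabifiable consonants are /θ/, /k/, /b/, /ɹ/; each receives one epenthetic vowel.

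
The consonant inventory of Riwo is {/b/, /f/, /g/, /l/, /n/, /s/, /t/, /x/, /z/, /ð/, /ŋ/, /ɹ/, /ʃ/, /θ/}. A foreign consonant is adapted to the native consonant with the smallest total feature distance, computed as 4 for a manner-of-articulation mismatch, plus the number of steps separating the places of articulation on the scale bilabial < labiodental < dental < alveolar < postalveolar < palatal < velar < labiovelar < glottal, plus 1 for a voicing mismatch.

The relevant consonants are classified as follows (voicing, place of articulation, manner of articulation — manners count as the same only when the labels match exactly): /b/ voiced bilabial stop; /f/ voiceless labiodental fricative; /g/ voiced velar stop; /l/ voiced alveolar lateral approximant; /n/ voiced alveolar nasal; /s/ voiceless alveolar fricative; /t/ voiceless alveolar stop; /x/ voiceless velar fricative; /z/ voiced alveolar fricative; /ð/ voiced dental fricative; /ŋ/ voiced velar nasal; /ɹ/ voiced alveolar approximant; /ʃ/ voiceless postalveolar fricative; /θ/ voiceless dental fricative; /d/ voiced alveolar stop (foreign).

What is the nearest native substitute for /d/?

/t/ is closest: same manner (stop), place distance 0 (alveolar→alveolar), voicing differs (+1); total 1. Next closest is /b/ at distance 3.

t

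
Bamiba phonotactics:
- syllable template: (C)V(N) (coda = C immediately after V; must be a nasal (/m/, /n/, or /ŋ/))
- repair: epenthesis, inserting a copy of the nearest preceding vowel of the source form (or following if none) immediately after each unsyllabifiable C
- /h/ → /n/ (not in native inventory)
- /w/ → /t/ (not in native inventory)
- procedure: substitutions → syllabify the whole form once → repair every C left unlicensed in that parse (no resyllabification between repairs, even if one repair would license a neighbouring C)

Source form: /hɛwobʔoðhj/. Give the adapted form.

nɛtoboʔoðonojo

Substitution: /h/ → /n/, /w/ → /t/, giving /nɛtobʔoðnj/.
Syllabifying with onset maximization leaves /b/, /ð/, /n/, /j/ stranded (only a nasal (/m/, /n/, or /ŋ/) is licensed in coda position; onsets are limited to one consonant).
Inserting the epenthetic vowel yields /b/ → /bo/, /ð/ → /ðo/, /n/ → /no/, /j/ → /jo/.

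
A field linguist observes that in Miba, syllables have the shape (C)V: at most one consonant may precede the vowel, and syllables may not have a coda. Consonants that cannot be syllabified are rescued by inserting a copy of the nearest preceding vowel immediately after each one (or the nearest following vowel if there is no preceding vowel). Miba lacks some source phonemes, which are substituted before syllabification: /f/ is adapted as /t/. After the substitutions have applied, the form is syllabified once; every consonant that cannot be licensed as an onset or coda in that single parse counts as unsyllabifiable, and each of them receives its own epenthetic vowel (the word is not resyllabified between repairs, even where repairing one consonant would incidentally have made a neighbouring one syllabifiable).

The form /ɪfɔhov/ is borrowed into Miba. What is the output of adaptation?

ɪtɔhovo

Substitution: /f/ → /t/, giving /ɪtɔhov/.
Under (C)V, the unsyllabifiable consonants are /v/ (no codas are permitted; onsets are limited to one consonant).
Inserting the epenthetic vowel yields /v/ → /vo/.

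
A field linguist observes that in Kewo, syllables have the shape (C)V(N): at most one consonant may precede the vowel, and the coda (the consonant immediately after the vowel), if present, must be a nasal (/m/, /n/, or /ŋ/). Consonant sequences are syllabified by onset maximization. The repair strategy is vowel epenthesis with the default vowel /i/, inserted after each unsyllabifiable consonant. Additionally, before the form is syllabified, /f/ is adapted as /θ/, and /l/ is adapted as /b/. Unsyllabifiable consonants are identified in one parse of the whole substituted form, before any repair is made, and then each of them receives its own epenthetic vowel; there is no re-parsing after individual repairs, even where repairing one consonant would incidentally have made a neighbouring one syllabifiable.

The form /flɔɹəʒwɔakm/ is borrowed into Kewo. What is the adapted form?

θibɔɹəʒiwɔakimi

Substitution: /f/ → /θ/, /l/ → /b/, giving /θbɔɹəʒwɔakm/.
Syllabifying with onset maximization leaves /θ/, /ʒ/, /k/, /m/ stranded (only a nasal (/m/, /n/, or /ŋ/) is licensed in coda position; onsets are limited to one consonant).
Each unlicensed consonant becomes the onset of a new syllable: /θ/ → /θi/, /ʒ/ → /ʒi/, /k/ → /ki/, /m/ → /mi/.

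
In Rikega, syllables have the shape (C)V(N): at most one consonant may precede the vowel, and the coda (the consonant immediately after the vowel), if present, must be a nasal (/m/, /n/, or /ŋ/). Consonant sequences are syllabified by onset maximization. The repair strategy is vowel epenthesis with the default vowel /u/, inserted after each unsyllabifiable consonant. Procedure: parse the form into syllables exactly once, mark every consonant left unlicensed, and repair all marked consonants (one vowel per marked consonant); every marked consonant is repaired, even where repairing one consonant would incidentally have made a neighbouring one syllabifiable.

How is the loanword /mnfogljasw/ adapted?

munufogulujasuwu

The consonants /m/, /n/, /g/, /l/, /s/, /w/ cannot be parsed into a legal (C)V(N) syllable (only a nasal (/m/, /n/, or /ŋ/) is licensed in coda position; onsets are limited to one consonant).
Each unlicensed consonant becomes the onset of a new syllable: /m/ → /mu/, /n/ → /nu/, /g/ → /gu/, /l/ → /lu/, /s/ → /su/, /w/ → /wu/.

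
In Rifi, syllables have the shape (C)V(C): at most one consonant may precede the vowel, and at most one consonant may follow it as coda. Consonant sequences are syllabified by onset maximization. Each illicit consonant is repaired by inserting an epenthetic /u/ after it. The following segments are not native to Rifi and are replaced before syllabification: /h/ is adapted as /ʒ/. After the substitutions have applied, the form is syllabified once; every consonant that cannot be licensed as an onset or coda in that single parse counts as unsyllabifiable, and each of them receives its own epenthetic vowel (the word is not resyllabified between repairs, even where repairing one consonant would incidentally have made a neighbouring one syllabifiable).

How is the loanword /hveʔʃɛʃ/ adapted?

Substitution: /h/ → /ʒ/, giving /ʒveʔʃɛʃ/.
The consonants /ʒ/ cannot be parsed into a legal (C)V(C) syllable (at most one coda consonant is licensed; onsets are limited to one consonant).
Inserting the epenthetic vowel yields /ʒ/ → /ʒu/.

ʒuveʔʃɛʃ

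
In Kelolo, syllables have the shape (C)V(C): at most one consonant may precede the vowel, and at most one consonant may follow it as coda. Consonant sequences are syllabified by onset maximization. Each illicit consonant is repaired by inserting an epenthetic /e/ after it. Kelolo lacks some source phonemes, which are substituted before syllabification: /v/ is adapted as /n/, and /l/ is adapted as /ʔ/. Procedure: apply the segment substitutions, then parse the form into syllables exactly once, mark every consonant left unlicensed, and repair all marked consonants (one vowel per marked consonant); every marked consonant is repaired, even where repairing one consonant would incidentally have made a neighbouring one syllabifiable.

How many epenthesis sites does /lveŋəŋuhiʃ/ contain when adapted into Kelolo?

After substitution the input is /ʔneŋəŋuhiʃ/.
The unsyllabifiable consonants are /ʔ/; each receives one epenthetic vowel.

1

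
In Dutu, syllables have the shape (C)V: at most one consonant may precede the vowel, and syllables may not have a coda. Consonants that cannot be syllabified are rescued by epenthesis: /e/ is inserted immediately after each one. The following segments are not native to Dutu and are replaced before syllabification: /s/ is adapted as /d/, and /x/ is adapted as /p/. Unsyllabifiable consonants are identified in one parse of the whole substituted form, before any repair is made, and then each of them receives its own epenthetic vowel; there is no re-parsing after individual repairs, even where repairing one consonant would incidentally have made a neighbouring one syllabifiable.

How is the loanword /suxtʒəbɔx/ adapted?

dupeteʒəbɔpe

Substitution: /s/ → /d/, /x/ → /p/, giving /duptʒəbɔp/.
Syllabifying with onset maximization leaves /p/, /t/, /p/ stranded (no codas are permitted; onsets are limited to one consonant).
Inserting the epenthetic vowel yields /p/ → /pe/, /t/ → /te/, /p/ → /pe/.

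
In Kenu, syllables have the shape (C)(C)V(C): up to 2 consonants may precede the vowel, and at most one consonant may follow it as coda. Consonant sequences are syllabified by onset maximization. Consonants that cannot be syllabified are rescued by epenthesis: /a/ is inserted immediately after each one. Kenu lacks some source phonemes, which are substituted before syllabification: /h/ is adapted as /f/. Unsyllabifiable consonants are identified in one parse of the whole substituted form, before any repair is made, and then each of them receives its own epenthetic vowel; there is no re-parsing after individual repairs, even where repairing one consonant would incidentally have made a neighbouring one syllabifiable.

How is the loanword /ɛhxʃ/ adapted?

ɛfxaʃa

Substitution: /h/ → /f/, giving /ɛfxʃ/.
Syllabifying with onset maximization leaves /x/, /ʃ/ stranded (at most one coda consonant is licensed; onsets may contain at most 2 consonants).
Each unlicensed consonant becomes the onset of a new syllable: /x/ → /xa/, /ʃ/ → /ʃa/.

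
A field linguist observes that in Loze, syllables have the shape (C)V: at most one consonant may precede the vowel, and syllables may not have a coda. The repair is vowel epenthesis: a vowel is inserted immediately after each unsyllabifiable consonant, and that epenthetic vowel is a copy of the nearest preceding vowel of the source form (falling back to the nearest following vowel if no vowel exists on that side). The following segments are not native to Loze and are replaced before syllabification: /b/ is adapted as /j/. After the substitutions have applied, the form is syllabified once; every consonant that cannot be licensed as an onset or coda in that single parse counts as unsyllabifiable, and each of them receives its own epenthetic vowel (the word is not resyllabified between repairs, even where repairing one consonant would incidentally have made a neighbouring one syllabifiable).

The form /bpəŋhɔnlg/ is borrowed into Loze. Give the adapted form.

Substitution: /b/ → /j/, giving /jpəŋhɔnlg/.
Under (C)V, the unsyllabifiable consonants are /j/, /ŋ/, /n/, /l/, /g/ (no codas are permitted; onsets are limited to one consonant).
Each unlicensed consonant becomes the onset of a new syllable: /j/ → /jə/, /ŋ/ → /ŋə/, /n/ → /nɔ/, /l/ → /lɔ/, /g/ → /gɔ/.

jəpəŋəhɔnɔlɔgɔ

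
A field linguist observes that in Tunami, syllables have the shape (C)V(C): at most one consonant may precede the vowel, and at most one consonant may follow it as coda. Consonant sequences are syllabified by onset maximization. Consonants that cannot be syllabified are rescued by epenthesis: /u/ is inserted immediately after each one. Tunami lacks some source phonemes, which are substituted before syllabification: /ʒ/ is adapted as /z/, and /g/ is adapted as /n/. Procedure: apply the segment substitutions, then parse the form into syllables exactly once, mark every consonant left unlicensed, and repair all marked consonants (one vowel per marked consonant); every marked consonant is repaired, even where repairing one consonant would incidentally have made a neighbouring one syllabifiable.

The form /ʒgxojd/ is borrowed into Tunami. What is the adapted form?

Substitution: /ʒ/ → /z/, /g/ → /n/, giving /znxojd/.
Under (C)V(C), the unsyllabifiable consonants are /z/, /n/, /d/ (at most one coda consonant is licensed; onsets are limited to one consonant).
Epenthesis after each stranded consonant: /z/ → /zu/, /n/ → /nu/, /d/ → /du/.

zunuxojdu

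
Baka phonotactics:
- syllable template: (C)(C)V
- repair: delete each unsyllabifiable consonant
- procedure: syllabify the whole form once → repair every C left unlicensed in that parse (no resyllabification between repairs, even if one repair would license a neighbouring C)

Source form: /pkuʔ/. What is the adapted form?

pku

Syllabifying with onset maximization leaves /ʔ/ stranded (no codas are permitted; onsets may contain at most 2 consonants).
Deleting the stranded consonants removes /ʔ/.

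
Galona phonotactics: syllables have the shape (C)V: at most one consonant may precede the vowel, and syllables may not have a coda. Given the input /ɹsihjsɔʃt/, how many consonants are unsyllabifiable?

Under (C)V, the unsyllabifiable consonants are /ɹ/, /h/, /j/, /ʃ/, /t/ (no codas are permitted; onsets are limited to one consonant).

5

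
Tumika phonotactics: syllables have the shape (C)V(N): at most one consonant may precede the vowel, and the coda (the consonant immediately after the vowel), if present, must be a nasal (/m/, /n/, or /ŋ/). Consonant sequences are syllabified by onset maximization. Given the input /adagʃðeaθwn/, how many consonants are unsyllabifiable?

5

The consonants /g/, /ʃ/, /θ/, /w/, /n/ cannot be parsed into a legal (C)V(N) syllable (only a nasal (/m/, /n/, or /ŋ/) is licensed in coda position; onsets are limited to one consonant).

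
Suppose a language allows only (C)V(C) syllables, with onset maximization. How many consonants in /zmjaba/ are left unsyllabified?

2

Syllabifying with onset maximization leaves /z/, /m/ stranded (at most one coda consonant is licensed; onsets are limited to one consonant).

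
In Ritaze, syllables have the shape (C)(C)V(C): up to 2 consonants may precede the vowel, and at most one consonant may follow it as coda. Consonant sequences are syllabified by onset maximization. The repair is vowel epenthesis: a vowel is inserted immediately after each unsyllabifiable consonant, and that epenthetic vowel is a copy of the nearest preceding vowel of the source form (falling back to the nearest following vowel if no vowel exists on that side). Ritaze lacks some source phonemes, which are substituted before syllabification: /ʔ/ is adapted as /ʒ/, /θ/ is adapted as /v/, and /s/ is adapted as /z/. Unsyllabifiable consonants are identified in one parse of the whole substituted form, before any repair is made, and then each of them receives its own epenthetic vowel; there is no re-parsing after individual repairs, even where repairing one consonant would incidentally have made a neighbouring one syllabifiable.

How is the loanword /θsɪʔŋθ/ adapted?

Substitution: /θ/ → /v/, /s/ → /z/, /ʔ/ → /ʒ/, giving /vzɪʒŋv/.
Syllabifying with onset maximization leaves /ŋ/, /v/ stranded (at most one coda consonant is licensed; onsets may contain at most 2 consonants).
Inserting the epenthetic vowel yields /ŋ/ → /ŋɪ/, /v/ → /vɪ/.

vzɪʒŋɪvɪ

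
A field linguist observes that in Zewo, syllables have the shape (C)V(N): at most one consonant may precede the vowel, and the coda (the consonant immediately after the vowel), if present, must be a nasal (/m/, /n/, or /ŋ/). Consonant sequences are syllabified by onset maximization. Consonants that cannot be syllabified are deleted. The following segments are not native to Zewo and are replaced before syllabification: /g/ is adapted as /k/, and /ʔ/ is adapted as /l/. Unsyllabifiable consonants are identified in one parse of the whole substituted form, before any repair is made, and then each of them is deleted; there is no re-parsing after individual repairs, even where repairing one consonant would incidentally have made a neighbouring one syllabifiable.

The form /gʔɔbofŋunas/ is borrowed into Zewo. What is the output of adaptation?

lɔboŋuna

Substitution: /g/ → /k/, /ʔ/ → /l/, giving /klɔbofŋunas/.
Syllabifying with onset maximization leaves /k/, /f/, /s/ stranded (only a nasal (/m/, /n/, or /ŋ/) is licensed in coda position; onsets are limited to one consonant).
Deleting the stranded consonants removes /k/, /f/, /s/.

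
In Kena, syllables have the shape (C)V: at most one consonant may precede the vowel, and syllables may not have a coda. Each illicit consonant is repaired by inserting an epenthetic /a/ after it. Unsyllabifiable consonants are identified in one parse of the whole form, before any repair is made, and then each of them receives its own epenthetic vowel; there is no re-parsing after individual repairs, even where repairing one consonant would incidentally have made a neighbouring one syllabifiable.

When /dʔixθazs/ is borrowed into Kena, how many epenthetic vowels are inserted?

4

The unsyllabifiable consonants are /d/, /x/, /z/, /s/; each receives one epenthetic vowel.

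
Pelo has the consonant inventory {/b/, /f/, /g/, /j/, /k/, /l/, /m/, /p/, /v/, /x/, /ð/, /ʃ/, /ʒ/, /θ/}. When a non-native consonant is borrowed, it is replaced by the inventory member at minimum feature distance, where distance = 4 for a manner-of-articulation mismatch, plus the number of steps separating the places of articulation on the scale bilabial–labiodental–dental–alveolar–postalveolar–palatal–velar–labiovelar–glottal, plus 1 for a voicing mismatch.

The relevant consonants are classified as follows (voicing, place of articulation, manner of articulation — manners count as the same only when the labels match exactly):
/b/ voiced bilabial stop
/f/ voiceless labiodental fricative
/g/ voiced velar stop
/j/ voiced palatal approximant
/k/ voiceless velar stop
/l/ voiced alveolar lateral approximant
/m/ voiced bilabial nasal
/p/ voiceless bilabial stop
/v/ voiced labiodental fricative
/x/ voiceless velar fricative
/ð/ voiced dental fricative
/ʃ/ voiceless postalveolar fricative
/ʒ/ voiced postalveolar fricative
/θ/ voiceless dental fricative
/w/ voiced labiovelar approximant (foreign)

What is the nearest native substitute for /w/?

j

/j/ is closest: same manner (approximant), place distance 2 (labiovelar→palatal), same voicing; total 2. Next closest is /g/ at distance 5.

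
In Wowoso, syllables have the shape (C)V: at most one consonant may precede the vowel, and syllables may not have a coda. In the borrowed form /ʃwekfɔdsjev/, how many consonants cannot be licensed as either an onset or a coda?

5

The consonants /ʃ/, /k/, /d/, /s/, /v/ cannot be parsed into a legal (C)V syllable (no codas are permitted; onsets are limited to one consonant).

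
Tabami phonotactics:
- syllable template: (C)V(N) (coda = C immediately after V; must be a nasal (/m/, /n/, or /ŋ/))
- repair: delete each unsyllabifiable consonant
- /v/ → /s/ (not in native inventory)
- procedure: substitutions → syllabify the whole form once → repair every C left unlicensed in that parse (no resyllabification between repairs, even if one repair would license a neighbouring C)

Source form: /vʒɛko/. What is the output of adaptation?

ʒɛko

Substitution: /v/ → /s/, giving /sʒɛko/.
Syllabifying with onset maximization leaves /s/ stranded (only a nasal (/m/, /n/, or /ŋ/) is licensed in coda position; onsets are limited to one consonant).
Deletion applies to /s/.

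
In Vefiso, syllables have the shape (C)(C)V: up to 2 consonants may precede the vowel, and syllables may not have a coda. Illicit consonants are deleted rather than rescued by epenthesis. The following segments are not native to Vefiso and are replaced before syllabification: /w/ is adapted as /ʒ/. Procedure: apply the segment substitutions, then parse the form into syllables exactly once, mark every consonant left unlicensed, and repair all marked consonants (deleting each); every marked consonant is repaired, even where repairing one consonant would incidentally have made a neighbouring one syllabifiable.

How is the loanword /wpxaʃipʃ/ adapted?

Substitution: /w/ → /ʒ/, giving /ʒpxaʃipʃ/.
The consonants /ʒ/, /p/, /ʃ/ cannot be parsed into a legal (C)(C)V syllable (no codas are permitted; onsets may contain at most 2 consonants).
Each unlicensed consonant is deleted: /ʒ/, /p/, /ʃ/.

pxaʃi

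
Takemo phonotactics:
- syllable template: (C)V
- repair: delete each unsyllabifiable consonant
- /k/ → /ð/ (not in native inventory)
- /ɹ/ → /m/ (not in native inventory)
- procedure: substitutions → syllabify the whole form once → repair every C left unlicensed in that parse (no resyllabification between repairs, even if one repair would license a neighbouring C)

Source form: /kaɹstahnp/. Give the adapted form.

Substitution: /k/ → /ð/, /ɹ/ → /m/, giving /ðamstahnp/.
Syllabifying with onset maximization leaves /m/, /s/, /h/, /n/, /p/ stranded (no codas are permitted; onsets are limited to one consonant).
Deleting the stranded consonants removes /m/, /s/, /h/, /n/, /p/.

ðata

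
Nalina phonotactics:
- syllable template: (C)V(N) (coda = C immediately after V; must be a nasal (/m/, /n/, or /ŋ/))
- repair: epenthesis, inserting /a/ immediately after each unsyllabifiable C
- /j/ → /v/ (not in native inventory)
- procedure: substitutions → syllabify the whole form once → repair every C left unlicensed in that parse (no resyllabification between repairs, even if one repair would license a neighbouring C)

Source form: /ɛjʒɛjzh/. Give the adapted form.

ɛvaʒɛvazaha

Substitution: /j/ → /v/, giving /ɛvʒɛvzh/.
Under (C)V(N), the unsyllabifiable consonants are /v/, /v/, /z/, /h/ (only a nasal (/m/, /n/, or /ŋ/) is licensed in coda position; onsets are limited to one consonant).
Each unlicensed consonant becomes the onset of a new syllable: /v/ → /va/, /v/ → /va/, /z/ → /za/, /h/ → /ha/.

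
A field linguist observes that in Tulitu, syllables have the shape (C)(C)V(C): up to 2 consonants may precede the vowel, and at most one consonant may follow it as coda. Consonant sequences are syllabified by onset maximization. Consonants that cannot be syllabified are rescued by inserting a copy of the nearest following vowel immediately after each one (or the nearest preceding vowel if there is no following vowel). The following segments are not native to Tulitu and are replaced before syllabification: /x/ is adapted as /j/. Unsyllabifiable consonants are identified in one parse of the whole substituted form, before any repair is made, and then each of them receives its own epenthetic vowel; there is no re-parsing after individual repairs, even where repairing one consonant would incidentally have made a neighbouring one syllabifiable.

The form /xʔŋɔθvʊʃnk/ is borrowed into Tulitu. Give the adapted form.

Substitution: /x/ → /j/, giving /jʔŋɔθvʊʃnk/.
Under (C)(C)V(C), the unsyllabifiable consonants are /j/, /n/, /k/ (at most one coda consonant is licensed; onsets may contain at most 2 consonants).
Inserting the epenthetic vowel yields /j/ → /jɔ/, /n/ → /nʊ/, /k/ → /kʊ/.

jɔʔŋɔθvʊʃnʊkʊ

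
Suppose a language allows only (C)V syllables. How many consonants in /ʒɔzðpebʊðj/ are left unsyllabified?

4

Syllabifying with onset maximization leaves /z/, /ð/, /ð/, /j/ stranded (no codas are permitted; onsets are limited to one consonant).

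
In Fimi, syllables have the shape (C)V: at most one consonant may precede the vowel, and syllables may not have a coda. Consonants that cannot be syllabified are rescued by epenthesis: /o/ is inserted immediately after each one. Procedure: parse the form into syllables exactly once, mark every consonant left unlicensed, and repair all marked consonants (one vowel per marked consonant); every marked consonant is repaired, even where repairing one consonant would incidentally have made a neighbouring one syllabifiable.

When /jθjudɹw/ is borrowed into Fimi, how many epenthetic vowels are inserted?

5

The unsyllabifiable consonants are /j/, /θ/, /d/, /ɹ/, /w/; each receives one epenthetic vowel.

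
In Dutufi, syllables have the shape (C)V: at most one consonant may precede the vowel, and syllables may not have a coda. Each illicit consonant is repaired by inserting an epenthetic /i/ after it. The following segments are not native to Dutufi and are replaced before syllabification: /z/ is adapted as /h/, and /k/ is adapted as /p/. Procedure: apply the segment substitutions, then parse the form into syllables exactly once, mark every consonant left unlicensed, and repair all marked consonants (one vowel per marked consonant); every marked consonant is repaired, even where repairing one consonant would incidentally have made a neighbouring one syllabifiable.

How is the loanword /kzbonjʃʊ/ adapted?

Substitution: /k/ → /p/, /z/ → /h/, giving /phbonjʃʊ/.
The consonants /p/, /h/, /n/, /j/ cannot be parsed into a legal (C)V syllable (no codas are permitted; onsets are limited to one consonant).
Inserting the epenthetic vowel yields /p/ → /pi/, /h/ → /hi/, /n/ → /ni/, /j/ → /ji/.

pihibonijiʃʊ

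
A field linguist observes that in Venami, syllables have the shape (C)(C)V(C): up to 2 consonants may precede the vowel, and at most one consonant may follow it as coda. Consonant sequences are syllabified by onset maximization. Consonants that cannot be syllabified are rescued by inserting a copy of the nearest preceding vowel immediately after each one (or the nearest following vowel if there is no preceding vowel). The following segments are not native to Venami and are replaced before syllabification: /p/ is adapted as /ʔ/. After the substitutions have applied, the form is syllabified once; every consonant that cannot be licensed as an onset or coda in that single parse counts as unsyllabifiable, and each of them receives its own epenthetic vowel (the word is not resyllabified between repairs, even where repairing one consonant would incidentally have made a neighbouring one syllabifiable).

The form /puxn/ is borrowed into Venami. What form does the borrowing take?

Substitution: /p/ → /ʔ/, giving /ʔuxn/.
The consonants /n/ cannot be parsed into a legal (C)(C)V(C) syllable (at most one coda consonant is licensed; onsets may contain at most 2 consonants).
Inserting the epenthetic vowel yields /n/ → /nu/.

ʔuxnu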